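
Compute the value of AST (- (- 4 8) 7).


Evaluate inner: (- 4 8) = -4
Evaluate root: (- -4 7) = -11
Result: -11


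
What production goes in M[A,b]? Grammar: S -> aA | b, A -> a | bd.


For [A, b]: 'b' ∈ FIRST(bd)
Entry: A -> bd


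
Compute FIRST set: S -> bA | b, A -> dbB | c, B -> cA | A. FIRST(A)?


Per alternative of A: FIRST(dbB) = {d}; FIRST(c) = {c}
FIRST(A) = {c, d}


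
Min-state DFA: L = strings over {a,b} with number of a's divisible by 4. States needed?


Track (count of a) mod 4: states 0..3, accept at 0
Minimal DFA: 4 states


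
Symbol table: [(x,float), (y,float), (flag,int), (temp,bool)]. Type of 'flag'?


Lookup 'flag' → type int


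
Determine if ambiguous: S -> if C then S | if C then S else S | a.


dangling else: 'if C then if C then a else a' parses two ways
Ambiguous


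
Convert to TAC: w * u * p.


Break into single-operator statements:
t1 = w * u
t2 = t1 * p


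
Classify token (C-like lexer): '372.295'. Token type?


Pattern: digits with a decimal point
Type: FLOAT_LITERAL


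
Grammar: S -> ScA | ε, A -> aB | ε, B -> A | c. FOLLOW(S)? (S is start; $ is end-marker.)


$ ∈ FOLLOW(S). For each A -> αBβ: add FIRST(β)\{ε} to FOLLOW(B); if β nullable, add FOLLOW(A).
FOLLOW(S) = {$, c}


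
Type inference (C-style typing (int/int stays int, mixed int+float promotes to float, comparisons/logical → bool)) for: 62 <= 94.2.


Operand types: int <= float
Rule: comparison yields bool
Result type: bool


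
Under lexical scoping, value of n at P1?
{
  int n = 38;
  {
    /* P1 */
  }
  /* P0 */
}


P1's block does not declare n; resolves to the enclosing declaration at depth 0
n = 38


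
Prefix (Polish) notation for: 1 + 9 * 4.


'*' binds tighter: tree is (+ 1 (* 9 4))
Prefix: + 1 * 9 4


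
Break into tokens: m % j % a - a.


Scan left to right, longest-match per lexeme
Tokens: ID(m), OP(%), ID(j), OP(%), ID(a), OP(-), ID(a)


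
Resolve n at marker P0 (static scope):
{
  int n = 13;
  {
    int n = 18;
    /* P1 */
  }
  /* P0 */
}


n declared in the same block as P0
n = 13


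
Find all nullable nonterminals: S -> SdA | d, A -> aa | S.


A nonterminal is nullable iff some alternative derives ε (directly, or every symbol in it is nullable)
Nullable: {}


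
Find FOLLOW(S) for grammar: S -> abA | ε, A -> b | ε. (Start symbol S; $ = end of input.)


$ ∈ FOLLOW(S). For each A -> αBβ: add FIRST(β)\{ε} to FOLLOW(B); if β nullable, add FOLLOW(A).
FOLLOW(S) = {$}


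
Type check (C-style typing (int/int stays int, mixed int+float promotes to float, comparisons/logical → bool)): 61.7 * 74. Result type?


Operand types: float * int
Rule: mixed int/float promotes to float; int/int stays int
Result type: float


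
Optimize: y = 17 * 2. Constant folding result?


17 * 2 = 34 at compile time
Optimized: y = 34


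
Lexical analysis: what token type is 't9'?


Pattern: letter/underscore followed by alphanumerics, not a keyword
Type: IDENTIFIER


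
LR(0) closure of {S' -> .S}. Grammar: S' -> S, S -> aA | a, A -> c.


Start: S' -> .S
For each item with dot before a nonterminal B, add B -> .γ for every B-production
Closure: [S' -> .S, S -> .aA, S -> .a]


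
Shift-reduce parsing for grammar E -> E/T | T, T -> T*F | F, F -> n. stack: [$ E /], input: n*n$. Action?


no handle ('E/' is not any RHS); shift 'n'
Action: shift


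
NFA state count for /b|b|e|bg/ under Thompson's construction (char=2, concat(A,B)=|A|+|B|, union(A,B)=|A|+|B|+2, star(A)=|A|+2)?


Syntax tree has 5 char leaf(s), 3 union(s), 0 star(s)
chars contribute 5×2 = 10; each union adds +2; each star adds +2
Total: 10 + 6 + 0 = 16 states


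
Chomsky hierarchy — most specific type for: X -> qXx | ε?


Single nonterminal LHS, but q^n x^n is not regular
Classification: Type 2 (Context-Free)


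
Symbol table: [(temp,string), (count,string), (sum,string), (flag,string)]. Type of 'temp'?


Lookup 'temp' → type string


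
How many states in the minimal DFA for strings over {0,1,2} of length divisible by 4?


Track length mod 4: states 0..3, accept at 0
Minimal DFA: 4 states


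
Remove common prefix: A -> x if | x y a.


Common prefix: 'x'
Factored: A -> x A', A' -> if | y a


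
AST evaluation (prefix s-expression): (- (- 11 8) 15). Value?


Evaluate inner: (- 11 8) = 3
Evaluate root: (- 3 15) = -12
Result: -12


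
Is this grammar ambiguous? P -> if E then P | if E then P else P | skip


dangling else: 'if E then if E then skip else skip' parses two ways
Ambiguous


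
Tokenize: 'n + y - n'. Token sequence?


Scan left to right, longest-match per lexeme
Tokens: ID(n), OP(+), ID(y), OP(-), ID(n)


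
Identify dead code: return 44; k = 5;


statement follows a return and is unreachable
Dead: 'k = 5'


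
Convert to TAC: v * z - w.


Break into single-operator statements:
t1 = v * z
t2 = t1 - w


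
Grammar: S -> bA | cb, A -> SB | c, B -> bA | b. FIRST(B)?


Per alternative of B: FIRST(bA) = {b}; FIRST(b) = {b}
FIRST(B) = {b}


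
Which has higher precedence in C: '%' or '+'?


'%' is multiplicative (level 10); '+' is additive (level 9)
Higher level binds tighter
'%' has higher precedence than '+'


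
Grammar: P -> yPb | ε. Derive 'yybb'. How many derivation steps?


Derivation: P => yPb => yyPbb => yybb
Steps: 3


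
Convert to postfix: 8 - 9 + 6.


Left to right (same or higher precedence on left)
Postfix: 8 9 - 6 +


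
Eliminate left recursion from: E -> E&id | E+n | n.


Left-recursive alternatives: E&id, E+n; non-recursive: n
Introduce E': E -> nE', E' -> &idE' | +nE' | ε


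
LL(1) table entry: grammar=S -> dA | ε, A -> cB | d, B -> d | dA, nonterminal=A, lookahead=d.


For [A, d]: 'd' ∈ FIRST(d)
Entry: A -> d


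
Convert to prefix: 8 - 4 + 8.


left-to-right (same/higher precedence on left): tree is (+ (- 8 4) 8)
Prefix: + - 8 4 8


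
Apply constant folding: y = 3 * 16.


3 * 16 = 48 at compile time
Optimized: y = 48


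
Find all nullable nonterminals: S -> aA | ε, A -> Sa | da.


A nonterminal is nullable iff some alternative derives ε (directly, or every symbol in it is nullable)
Nullable: {S}


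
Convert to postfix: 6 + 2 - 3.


Left to right (same or higher precedence on left)
Postfix: 6 2 + 3 -


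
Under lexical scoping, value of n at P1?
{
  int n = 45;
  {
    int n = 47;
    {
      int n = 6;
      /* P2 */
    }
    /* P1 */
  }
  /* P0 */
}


n declared in the same block as P1
n = 47


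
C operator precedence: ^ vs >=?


'>=' is relational (level 7); '^' is bitwise XOR (level 4)
Higher level binds tighter
'>=' has higher precedence than '^'


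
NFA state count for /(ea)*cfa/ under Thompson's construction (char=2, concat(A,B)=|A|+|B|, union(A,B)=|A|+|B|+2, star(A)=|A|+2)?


Syntax tree has 5 char leaf(s), 0 union(s), 1 star(s)
chars contribute 5×2 = 10; each union adds +2; each star adds +2
Total: 10 + 0 + 2 = 12 states


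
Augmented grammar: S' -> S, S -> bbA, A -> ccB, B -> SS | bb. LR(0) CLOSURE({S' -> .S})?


Start: S' -> .S
For each item with dot before a nonterminal B, add B -> .γ for every B-production
Closure: [S' -> .S, S -> .bbA]


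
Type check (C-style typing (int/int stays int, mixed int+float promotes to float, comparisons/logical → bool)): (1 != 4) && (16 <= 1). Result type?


Operand types: bool && bool
Rule: logical operators take bool operands and yield bool
Result type: bool


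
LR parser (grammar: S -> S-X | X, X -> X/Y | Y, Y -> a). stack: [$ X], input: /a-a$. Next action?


shift '/' to continue X -> X/Y
Action: shift


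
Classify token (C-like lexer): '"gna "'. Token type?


Pattern: double-quoted sequence
Type: STRING_LITERAL


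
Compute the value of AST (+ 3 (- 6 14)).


Evaluate inner: (- 6 14) = -8
Evaluate root: (+ 3 -8) = -5
Result: -5


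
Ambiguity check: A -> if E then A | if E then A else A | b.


dangling else: 'if E then if E then b else b' parses two ways
Ambiguous


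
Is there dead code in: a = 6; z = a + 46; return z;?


a is read by z's definition; z is returned
No dead code


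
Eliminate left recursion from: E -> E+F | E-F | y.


Left-recursive alternatives: E+F, E-F; non-recursive: y
Introduce E': E -> yE', E' -> +FE' | -FE' | ε


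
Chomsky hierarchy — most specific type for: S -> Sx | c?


Left-linear: every RHS is a terminal or one nonterminal followed by a terminal
Classification: Type 3 (Regular)


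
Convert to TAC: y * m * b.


Break into single-operator statements:
t1 = y * m
t2 = t1 * b


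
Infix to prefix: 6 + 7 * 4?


'*' binds tighter: tree is (+ 6 (* 7 4))
Prefix: + 6 * 7 4


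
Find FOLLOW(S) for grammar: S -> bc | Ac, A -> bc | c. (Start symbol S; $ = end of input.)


$ ∈ FOLLOW(S). For each A -> αBβ: add FIRST(β)\{ε} to FOLLOW(B); if β nullable, add FOLLOW(A).
FOLLOW(S) = {$}


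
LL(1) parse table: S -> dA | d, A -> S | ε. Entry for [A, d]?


For [A, d]: 'd' ∈ FIRST(S)
Entry: A -> S


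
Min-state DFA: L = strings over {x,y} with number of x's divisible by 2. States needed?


Track (count of x) mod 2: states 0..1, accept at 0
Minimal DFA: 2 states


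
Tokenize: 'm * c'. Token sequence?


Scan left to right, longest-match per lexeme
Tokens: ID(m), OP(*), ID(c)


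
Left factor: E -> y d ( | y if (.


Common prefix: 'y'
Factored: E -> y E', E' -> d ( | if (


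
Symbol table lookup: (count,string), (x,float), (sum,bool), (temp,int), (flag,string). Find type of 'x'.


Lookup 'x' → type float


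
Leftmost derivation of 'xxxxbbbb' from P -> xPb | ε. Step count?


Derivation: P => xPb => xxPbb => xxxPbbb => xxxxPbbbb => xxxxbbbb
Steps: 5


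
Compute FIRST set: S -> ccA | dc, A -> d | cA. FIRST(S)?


Per alternative of S: FIRST(ccA) = {c}; FIRST(dc) = {d}
FIRST(S) = {c, d}


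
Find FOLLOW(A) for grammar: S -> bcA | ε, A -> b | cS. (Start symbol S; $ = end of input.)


$ ∈ FOLLOW(S). For each A -> αBβ: add FIRST(β)\{ε} to FOLLOW(B); if β nullable, add FOLLOW(A).
FOLLOW(A) = {$}


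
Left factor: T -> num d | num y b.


Common prefix: 'num'
Factored: T -> num T', T' -> d | y b


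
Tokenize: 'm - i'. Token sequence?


Scan left to right, longest-match per lexeme
Tokens: ID(m), OP(-), ID(i)


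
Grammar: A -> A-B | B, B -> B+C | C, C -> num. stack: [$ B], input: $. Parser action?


lookahead ∉ {+} so B won't extend; reduce A -> B
Action: reduce (A -> B)


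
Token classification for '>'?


Pattern: operator symbol
Type: OPERATOR


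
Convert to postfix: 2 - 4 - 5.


Left to right (same or higher precedence on left)
Postfix: 2 4 - 5 -


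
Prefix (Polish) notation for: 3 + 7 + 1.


left-to-right (same/higher precedence on left): tree is (+ (+ 3 7) 1)
Prefix: + + 3 7 1


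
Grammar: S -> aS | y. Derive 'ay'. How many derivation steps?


Derivation: S => aS => ay
Steps: 2


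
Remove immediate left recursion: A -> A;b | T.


Left-recursive alternatives: A;b; non-recursive: T
Introduce A': A -> TA', A' -> ;bA' | ε


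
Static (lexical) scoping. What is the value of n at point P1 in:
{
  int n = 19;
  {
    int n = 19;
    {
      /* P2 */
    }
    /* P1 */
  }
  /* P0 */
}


n declared in the same block as P1
n = 19


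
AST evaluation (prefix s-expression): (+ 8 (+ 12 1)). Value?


Evaluate inner: (+ 12 1) = 13
Evaluate root: (+ 8 13) = 21
Result: 21


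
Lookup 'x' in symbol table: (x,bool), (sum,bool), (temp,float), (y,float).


Lookup 'x' → type bool


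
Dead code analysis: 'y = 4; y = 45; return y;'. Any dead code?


first assignment to y is overwritten before any read
Dead: 'y = 4'


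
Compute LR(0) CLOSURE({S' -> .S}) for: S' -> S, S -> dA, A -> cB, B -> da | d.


Start: S' -> .S
For each item with dot before a nonterminal B, add B -> .γ for every B-production
Closure: [S' -> .S, S -> .dA]


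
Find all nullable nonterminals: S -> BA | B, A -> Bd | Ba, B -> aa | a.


A nonterminal is nullable iff some alternative derives ε (directly, or every symbol in it is nullable)
Nullable: {}


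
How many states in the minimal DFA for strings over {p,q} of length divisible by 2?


Track length mod 2: states 0..1, accept at 0
Minimal DFA: 2 states


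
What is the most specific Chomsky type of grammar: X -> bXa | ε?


Single nonterminal LHS, but b^n a^n is not regular
Classification: Type 2 (Context-Free)


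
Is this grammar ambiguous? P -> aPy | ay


balanced a^n…y^n: each string has a unique parse
Unambiguous


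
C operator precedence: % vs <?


'%' is multiplicative (level 10); '<' is relational (level 7)
Higher level binds tighter
'%' has higher precedence than '<'


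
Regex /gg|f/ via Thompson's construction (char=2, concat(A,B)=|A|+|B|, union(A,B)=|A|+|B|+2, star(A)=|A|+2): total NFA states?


Syntax tree has 3 char leaf(s), 1 union(s), 0 star(s)
chars contribute 3×2 = 6; each union adds +2; each star adds +2
Total: 6 + 2 + 0 = 8 states


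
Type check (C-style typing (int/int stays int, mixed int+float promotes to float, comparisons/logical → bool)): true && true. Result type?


Operand types: bool && bool
Rule: logical operators take bool operands and yield bool
Result type: bool


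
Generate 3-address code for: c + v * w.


Break into single-operator statements:
t1 = v * w
t2 = c + t1


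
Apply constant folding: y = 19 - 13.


19 - 13 = 6 at compile time
Optimized: y = 6


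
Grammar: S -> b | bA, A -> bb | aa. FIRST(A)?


Per alternative of A: FIRST(bb) = {b}; FIRST(aa) = {a}
FIRST(A) = {a, b}


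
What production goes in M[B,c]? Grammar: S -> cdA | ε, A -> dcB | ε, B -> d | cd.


For [B, c]: 'c' ∈ FIRST(cd)
Entry: B -> cd


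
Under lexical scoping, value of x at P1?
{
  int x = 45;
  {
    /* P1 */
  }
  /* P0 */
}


P1's block does not declare x; resolves to the enclosing declaration at depth 0
x = 45


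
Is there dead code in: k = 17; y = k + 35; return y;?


k is read by y's definition; y is returned
No dead code


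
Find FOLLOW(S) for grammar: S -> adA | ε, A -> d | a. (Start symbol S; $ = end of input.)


$ ∈ FOLLOW(S). For each A -> αBβ: add FIRST(β)\{ε} to FOLLOW(B); if β nullable, add FOLLOW(A).
FOLLOW(S) = {$}


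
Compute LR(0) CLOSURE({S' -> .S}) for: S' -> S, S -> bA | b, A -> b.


Start: S' -> .S
For each item with dot before a nonterminal B, add B -> .γ for every B-production
Closure: [S' -> .S, S -> .bA, S -> .b]


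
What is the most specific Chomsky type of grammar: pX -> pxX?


LHS has context (more than one symbol) and |LHS| ≤ |RHS|
Classification: Type 1 (Context-Sensitive)


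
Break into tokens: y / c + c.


Scan left to right, longest-match per lexeme
Tokens: ID(y), OP(/), ID(c), OP(+), ID(c)


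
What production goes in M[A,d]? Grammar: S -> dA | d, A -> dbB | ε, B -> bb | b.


For [A, d]: 'd' ∈ FIRST(dbB)
Entry: A -> dbB


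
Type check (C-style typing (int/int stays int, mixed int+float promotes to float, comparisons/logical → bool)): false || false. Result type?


Operand types: bool || bool
Rule: logical operators take bool operands and yield bool
Result type: bool


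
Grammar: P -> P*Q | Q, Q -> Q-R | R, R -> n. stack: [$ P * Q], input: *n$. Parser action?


handle 'P*Q' on top; lookahead ∈ FOLLOW(P) = {*, $}
Action: reduce (P -> P*Q)


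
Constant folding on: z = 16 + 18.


16 + 18 = 34 at compile time
Optimized: z = 34


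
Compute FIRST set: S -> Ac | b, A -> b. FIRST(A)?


Per alternative of A: FIRST(b) = {b}
FIRST(A) = {b}


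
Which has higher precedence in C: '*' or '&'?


'*' is multiplicative (level 10); '&' is bitwise AND (level 5)
Higher level binds tighter
'*' has higher precedence than '&'


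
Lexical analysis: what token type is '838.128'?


Pattern: digits with a decimal point
Type: FLOAT_LITERAL


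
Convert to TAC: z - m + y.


Break into single-operator statements:
t1 = z - m
t2 = t1 + y


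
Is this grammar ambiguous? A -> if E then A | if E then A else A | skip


dangling else: 'if E then if E then skip else skip' parses two ways
Ambiguous


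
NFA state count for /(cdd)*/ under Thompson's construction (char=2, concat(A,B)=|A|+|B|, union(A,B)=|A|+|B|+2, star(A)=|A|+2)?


Syntax tree has 3 char leaf(s), 0 union(s), 1 star(s)
chars contribute 3×2 = 6; each union adds +2; each star adds +2
Total: 6 + 0 + 2 = 8 states


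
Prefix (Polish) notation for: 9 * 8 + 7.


left-to-right (same/higher precedence on left): tree is (+ (* 9 8) 7)
Prefix: + * 9 8 7


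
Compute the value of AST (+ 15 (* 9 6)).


Evaluate inner: (* 9 6) = 54
Evaluate root: (+ 15 54) = 69
Result: 69


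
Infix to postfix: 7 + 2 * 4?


* has higher precedence, evaluate 2*4 first
Postfix: 7 2 4 * +


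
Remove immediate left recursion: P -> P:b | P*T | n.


Left-recursive alternatives: P:b, P*T; non-recursive: n
Introduce P': P -> nP', P' -> :bP' | *TP' | ε


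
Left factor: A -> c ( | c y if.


Common prefix: 'c'
Factored: A -> c A', A' -> ( | y if


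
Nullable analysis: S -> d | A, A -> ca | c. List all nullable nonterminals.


A nonterminal is nullable iff some alternative derives ε (directly, or every symbol in it is nullable)
Nullable: {}


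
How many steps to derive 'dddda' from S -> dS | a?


Derivation: S => dS => ddS => dddS => ddddS => dddda
Steps: 5


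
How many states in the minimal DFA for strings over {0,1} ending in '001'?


Track the longest suffix of input matching a prefix of '001': 4 classes (prefixes of length 0..3)
Minimal DFA: 4 states


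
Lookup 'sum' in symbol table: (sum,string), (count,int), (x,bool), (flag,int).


Lookup 'sum' → type string


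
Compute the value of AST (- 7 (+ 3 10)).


Evaluate inner: (+ 3 10) = 13
Evaluate root: (- 7 13) = -6
Result: -6


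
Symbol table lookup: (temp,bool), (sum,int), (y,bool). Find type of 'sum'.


Lookup 'sum' → type int


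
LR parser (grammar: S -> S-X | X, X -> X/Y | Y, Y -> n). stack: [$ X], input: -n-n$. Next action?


lookahead ∉ {/} so X won't extend; reduce S -> X
Action: reduce (S -> X)


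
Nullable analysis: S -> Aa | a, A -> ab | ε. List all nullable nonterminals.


A nonterminal is nullable iff some alternative derives ε (directly, or every symbol in it is nullable)
Nullable: {A}


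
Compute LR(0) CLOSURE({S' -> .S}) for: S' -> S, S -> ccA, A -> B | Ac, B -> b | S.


Start: S' -> .S
For each item with dot before a nonterminal B, add B -> .γ for every B-production
Closure: [S' -> .S, S -> .ccA]


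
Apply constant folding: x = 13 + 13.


13 + 13 = 26 at compile time
Optimized: x = 26


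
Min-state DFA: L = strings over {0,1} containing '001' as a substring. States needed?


KMP-style automaton: 3 progress states + 1 absorbing accept = 4
Minimal DFA: 4 states


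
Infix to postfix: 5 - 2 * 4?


* has higher precedence, evaluate 2*4 first
Postfix: 5 2 4 * -


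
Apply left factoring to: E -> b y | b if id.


Common prefix: 'b'
Factored: E -> b E', E' -> y | if id


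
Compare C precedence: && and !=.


'!=' is equality (level 6); '&&' is logical AND (level 2)
Higher level binds tighter
'!=' has higher precedence than '&&'


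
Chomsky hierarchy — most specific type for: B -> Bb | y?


Left-linear: every RHS is a terminal or one nonterminal followed by a terminal
Classification: Type 3 (Regular)


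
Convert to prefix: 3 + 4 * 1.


'*' binds tighter: tree is (+ 3 (* 4 1))
Prefix: + 3 * 4 1


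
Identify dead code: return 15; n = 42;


statement follows a return and is unreachable
Dead: 'n = 42'


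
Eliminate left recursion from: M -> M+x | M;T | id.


Left-recursive alternatives: M+x, M;T; non-recursive: id
Introduce M': M -> idM', M' -> +xM' | ;TM' | ε


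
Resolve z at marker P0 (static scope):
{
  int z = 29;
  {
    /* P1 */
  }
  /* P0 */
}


z declared in the same block as P0
z = 29


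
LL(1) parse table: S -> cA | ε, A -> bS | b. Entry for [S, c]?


For [S, c]: 'c' ∈ FIRST(cA)
Entry: S -> cA


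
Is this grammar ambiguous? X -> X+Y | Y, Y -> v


precedence layered via separate nonterminal Y: deterministic
Unambiguous


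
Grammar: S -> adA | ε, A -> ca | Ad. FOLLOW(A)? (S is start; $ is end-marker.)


$ ∈ FOLLOW(S). For each A -> αBβ: add FIRST(β)\{ε} to FOLLOW(B); if β nullable, add FOLLOW(A).
FOLLOW(A) = {$, d}


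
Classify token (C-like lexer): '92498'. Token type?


Pattern: digits only
Type: INTEGER_LITERAL


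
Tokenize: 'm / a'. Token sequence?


Scan left to right, longest-match per lexeme
Tokens: ID(m), OP(/), ID(a)


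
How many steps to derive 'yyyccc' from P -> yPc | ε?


Derivation: P => yPc => yyPcc => yyyPccc => yyyccc
Steps: 4


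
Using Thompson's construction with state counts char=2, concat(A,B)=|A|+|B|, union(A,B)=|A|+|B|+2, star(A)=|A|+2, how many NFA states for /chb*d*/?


Syntax tree has 4 char leaf(s), 0 union(s), 2 star(s)
chars contribute 4×2 = 8; each union adds +2; each star adds +2
Total: 8 + 0 + 4 = 12 states


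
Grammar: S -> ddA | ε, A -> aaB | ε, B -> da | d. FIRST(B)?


Per alternative of B: FIRST(da) = {d}; FIRST(d) = {d}
FIRST(B) = {d}


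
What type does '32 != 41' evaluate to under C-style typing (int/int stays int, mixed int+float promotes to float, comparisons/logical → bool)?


Operand types: int != int
Rule: comparison yields bool
Result type: bool


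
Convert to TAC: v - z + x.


Break into single-operator statements:
t1 = v - z
t2 = t1 + x


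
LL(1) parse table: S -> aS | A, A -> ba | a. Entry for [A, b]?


For [A, b]: 'b' ∈ FIRST(ba)
Entry: A -> ba


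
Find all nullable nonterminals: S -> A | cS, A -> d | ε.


A nonterminal is nullable iff some alternative derives ε (directly, or every symbol in it is nullable)
Nullable: {A, S}


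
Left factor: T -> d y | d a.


Common prefix: 'd'
Factored: T -> d T', T' -> y | a


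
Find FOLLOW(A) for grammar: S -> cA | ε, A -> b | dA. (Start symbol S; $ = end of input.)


$ ∈ FOLLOW(S). For each A -> αBβ: add FIRST(β)\{ε} to FOLLOW(B); if β nullable, add FOLLOW(A).
FOLLOW(A) = {$}


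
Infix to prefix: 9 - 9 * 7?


'*' binds tighter: tree is (- 9 (* 9 7))
Prefix: - 9 * 9 7


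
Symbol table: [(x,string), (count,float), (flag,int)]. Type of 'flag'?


Lookup 'flag' → type int


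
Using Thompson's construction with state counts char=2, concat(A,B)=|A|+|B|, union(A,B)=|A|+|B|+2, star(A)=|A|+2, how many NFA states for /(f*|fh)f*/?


Syntax tree has 4 char leaf(s), 1 union(s), 2 star(s)
chars contribute 4×2 = 8; each union adds +2; each star adds +2
Total: 8 + 2 + 4 = 14 states


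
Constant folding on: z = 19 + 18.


19 + 18 = 37 at compile time
Optimized: z = 37


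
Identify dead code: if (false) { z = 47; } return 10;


condition is constant false, so the whole block is unreachable
Dead: 'if (false) { z = 47; }'


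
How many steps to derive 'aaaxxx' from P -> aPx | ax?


Derivation: P => aPx => aaPxx => aaaxxx
Steps: 3


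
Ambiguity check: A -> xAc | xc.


balanced x^n…c^n: each string has a unique parse
Unambiguous


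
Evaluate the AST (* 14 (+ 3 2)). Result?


Evaluate inner: (+ 3 2) = 5
Evaluate root: (* 14 5) = 70
Result: 70


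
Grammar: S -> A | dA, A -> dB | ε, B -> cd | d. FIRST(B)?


Per alternative of B: FIRST(cd) = {c}; FIRST(d) = {d}
FIRST(B) = {c, d}


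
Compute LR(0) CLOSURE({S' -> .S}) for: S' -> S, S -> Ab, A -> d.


Start: S' -> .S
For each item with dot before a nonterminal B, add B -> .γ for every B-production
Closure: [S' -> .S, S -> .Ab, A -> .d]


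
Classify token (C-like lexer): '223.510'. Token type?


Pattern: digits with a decimal point
Type: FLOAT_LITERAL


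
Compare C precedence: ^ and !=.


'!=' is equality (level 6); '^' is bitwise XOR (level 4)
Higher level binds tighter
'!=' has higher precedence than '^'


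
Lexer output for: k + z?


Scan left to right, longest-match per lexeme
Tokens: ID(k), OP(+), ID(z)


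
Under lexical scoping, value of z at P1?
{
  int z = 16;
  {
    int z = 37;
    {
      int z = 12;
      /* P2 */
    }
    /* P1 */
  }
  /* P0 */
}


z declared in the same block as P1
z = 37


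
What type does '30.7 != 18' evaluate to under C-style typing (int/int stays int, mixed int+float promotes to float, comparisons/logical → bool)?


Operand types: float != int
Rule: comparison yields bool
Result type: bool


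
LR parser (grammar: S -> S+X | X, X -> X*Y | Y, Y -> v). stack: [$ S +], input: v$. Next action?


no handle ('S+' is not any RHS); shift 'v'
Action: shift


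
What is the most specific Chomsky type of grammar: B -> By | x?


Left-linear: every RHS is a terminal or one nonterminal followed by a terminal
Classification: Type 3 (Regular)


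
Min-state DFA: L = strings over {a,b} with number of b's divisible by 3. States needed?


Track (count of b) mod 3: states 0..2, accept at 0
Minimal DFA: 3 states


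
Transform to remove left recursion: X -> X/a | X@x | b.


Left-recursive alternatives: X/a, X@x; non-recursive: b
Introduce X': X -> bX', X' -> /aX' | @xX' | ε


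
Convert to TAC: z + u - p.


Break into single-operator statements:
t1 = z + u
t2 = t1 - p


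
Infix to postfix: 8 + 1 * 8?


* has higher precedence, evaluate 1*8 first
Postfix: 8 1 8 * +


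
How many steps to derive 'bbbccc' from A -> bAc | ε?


Derivation: A => bAc => bbAcc => bbbAccc => bbbccc
Steps: 4


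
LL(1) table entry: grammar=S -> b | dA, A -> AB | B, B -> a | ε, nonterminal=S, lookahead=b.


For [S, b]: 'b' ∈ FIRST(b)
Entry: S -> b


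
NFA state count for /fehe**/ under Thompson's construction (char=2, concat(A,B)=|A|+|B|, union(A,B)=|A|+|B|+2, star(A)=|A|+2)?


Syntax tree has 4 char leaf(s), 0 union(s), 2 star(s)
chars contribute 4×2 = 8; each union adds +2; each star adds +2
Total: 8 + 0 + 4 = 12 states


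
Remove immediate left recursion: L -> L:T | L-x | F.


Left-recursive alternatives: L:T, L-x; non-recursive: F
Introduce L': L -> FL', L' -> :TL' | -xL' | ε


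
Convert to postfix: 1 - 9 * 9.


* has higher precedence, evaluate 9*9 first
Postfix: 1 9 9 * -


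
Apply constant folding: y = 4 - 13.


4 - 13 = -9 at compile time
Optimized: y = -9


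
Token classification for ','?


Pattern: delimiter/punctuation
Type: PUNCTUATION


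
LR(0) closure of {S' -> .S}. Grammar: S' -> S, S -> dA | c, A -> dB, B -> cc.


Start: S' -> .S
For each item with dot before a nonterminal B, add B -> .γ for every B-production
Closure: [S' -> .S, S -> .dA, S -> .c]


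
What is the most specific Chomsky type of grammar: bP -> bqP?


LHS has context (more than one symbol) and |LHS| ≤ |RHS|
Classification: Type 1 (Context-Sensitive)


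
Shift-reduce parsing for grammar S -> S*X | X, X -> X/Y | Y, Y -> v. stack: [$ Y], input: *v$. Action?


'Y' (not preceded by X/) is the handle for X -> Y
Action: reduce (X -> Y)


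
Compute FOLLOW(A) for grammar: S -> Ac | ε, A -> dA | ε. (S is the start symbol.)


$ ∈ FOLLOW(S). For each A -> αBβ: add FIRST(β)\{ε} to FOLLOW(B); if β nullable, add FOLLOW(A).
FOLLOW(A) = {c}


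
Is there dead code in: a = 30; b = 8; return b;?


a is assigned but never read
Dead: 'a = 30'


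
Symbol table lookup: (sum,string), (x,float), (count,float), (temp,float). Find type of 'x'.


Lookup 'x' → type float


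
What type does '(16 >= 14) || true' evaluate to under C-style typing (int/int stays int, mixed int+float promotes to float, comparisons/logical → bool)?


Operand types: bool || bool
Rule: logical operators take bool operands and yield bool
Result type: bool


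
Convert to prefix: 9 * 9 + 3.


left-to-right (same/higher precedence on left): tree is (+ (* 9 9) 3)
Prefix: + * 9 9 3


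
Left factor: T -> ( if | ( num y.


Common prefix: '('
Factored: T -> ( T', T' -> if | num y


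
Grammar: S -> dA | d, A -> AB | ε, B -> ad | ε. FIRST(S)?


Per alternative of S: FIRST(dA) = {d}; FIRST(d) = {d}
FIRST(S) = {d}


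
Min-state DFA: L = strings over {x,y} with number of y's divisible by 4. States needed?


Track (count of y) mod 4: states 0..3, accept at 0
Minimal DFA: 4 states


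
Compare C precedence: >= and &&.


'>=' is relational (level 7); '&&' is logical AND (level 2)
Higher level binds tighter
'>=' has higher precedence than '&&'


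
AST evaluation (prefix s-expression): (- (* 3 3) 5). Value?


Evaluate inner: (* 3 3) = 9
Evaluate root: (- 9 5) = 4
Result: 4


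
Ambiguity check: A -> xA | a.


right-linear, alternatives start with distinct terminals 'x' vs 'a': unique leftmost derivation
Unambiguous


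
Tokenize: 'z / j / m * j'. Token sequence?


Scan left to right, longest-match per lexeme
Tokens: ID(z), OP(/), ID(j), OP(/), ID(m), OP(*), ID(j)


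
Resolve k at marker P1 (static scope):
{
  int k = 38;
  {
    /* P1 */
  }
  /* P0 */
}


P1's block does not declare k; resolves to the enclosing declaration at depth 0
k = 38


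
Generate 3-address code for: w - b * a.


Break into single-operator statements:
t1 = b * a
t2 = w - t1


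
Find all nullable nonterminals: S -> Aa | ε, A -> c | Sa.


A nonterminal is nullable iff some alternative derives ε (directly, or every symbol in it is nullable)
Nullable: {S}


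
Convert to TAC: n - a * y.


Break into single-operator statements:
t1 = a * y
t2 = n - t1


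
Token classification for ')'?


Pattern: delimiter/punctuation
Type: PUNCTUATION


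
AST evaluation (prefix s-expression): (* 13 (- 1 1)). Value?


Evaluate inner: (- 1 1) = 0
Evaluate root: (* 13 0) = 0
Result: 0


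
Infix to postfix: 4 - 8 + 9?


Left to right (same or higher precedence on left)
Postfix: 4 8 - 9 +


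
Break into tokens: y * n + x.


Scan left to right, longest-match per lexeme
Tokens: ID(y), OP(*), ID(n), OP(+), ID(x)


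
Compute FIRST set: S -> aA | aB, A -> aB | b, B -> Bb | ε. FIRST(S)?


Per alternative of S: FIRST(aA) = {a}; FIRST(aB) = {a}
FIRST(S) = {a}


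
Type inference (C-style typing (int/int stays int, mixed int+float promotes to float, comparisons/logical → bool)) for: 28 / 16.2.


Operand types: int / float
Rule: mixed int/float promotes to float; int/int stays int
Result type: float


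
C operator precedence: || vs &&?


'&&' is logical AND (level 2); '||' is logical OR (level 1)
Higher level binds tighter
'&&' has higher precedence than '||'


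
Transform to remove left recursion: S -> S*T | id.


Left-recursive alternatives: S*T; non-recursive: id
Introduce S': S -> idS', S' -> *TS' | ε


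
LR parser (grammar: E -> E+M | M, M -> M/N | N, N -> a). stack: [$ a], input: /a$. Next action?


'a' on top is the handle for N -> a
Action: reduce (N -> a)


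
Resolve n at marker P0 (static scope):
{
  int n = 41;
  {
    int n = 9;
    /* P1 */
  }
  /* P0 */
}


n declared in the same block as P0
n = 41


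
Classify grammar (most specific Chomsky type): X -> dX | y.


Right-linear: every RHS is a terminal or a terminal followed by one nonterminal
Classification: Type 3 (Regular)


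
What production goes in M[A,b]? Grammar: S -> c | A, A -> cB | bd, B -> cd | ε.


For [A, b]: 'b' ∈ FIRST(bd)
Entry: A -> bd


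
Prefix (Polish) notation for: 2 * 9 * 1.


left-to-right (same/higher precedence on left): tree is (* (* 2 9) 1)
Prefix: * * 2 9 1


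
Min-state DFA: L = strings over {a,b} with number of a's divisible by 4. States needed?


Track (count of a) mod 4: states 0..3, accept at 0
Minimal DFA: 4 states


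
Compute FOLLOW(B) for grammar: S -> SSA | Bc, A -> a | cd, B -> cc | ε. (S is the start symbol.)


$ ∈ FOLLOW(S). For each A -> αBβ: add FIRST(β)\{ε} to FOLLOW(B); if β nullable, add FOLLOW(A).
FOLLOW(B) = {c}


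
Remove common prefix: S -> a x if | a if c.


Common prefix: 'a'
Factored: S -> a S', S' -> x if | if c


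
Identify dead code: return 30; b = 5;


statement follows a return and is unreachable
Dead: 'b = 5'


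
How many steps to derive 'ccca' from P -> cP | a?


Derivation: P => cP => ccP => cccP => ccca
Steps: 4


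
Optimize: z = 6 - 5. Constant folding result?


6 - 5 = 1 at compile time
Optimized: z = 1


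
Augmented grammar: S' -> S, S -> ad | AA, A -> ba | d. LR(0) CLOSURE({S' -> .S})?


Start: S' -> .S
For each item with dot before a nonterminal B, add B -> .γ for every B-production
Closure: [S' -> .S, S -> .ad, S -> .AA, A -> .ba, A -> .d]


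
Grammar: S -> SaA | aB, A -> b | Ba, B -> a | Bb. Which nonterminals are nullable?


A nonterminal is nullable iff some alternative derives ε (directly, or every symbol in it is nullable)
Nullable: {}


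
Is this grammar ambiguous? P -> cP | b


right-linear, alternatives start with distinct terminals 'c' vs 'b': unique leftmost derivation
Unambiguous


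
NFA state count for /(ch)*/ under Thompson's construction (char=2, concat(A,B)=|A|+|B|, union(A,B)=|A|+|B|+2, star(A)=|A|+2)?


Syntax tree has 2 char leaf(s), 0 union(s), 1 star(s)
chars contribute 2×2 = 4; each union adds +2; each star adds +2
Total: 4 + 0 + 2 = 6 states


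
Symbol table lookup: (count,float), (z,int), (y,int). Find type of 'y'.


Lookup 'y' → type int


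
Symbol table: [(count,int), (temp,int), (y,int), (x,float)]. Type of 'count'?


Lookup 'count' → type int


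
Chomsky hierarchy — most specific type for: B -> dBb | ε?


Single nonterminal LHS, but d^n b^n is not regular
Classification: Type 2 (Context-Free)


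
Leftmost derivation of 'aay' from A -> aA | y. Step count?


Derivation: A => aA => aaA => aay
Steps: 3


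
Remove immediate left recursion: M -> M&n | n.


Left-recursive alternatives: M&n; non-recursive: n
Introduce M': M -> nM', M' -> &nM' | ε


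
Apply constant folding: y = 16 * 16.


16 * 16 = 256 at compile time
Optimized: y = 256


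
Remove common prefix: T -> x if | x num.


Common prefix: 'x'
Factored: T -> x T', T' -> if | num


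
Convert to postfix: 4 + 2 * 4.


* has higher precedence, evaluate 2*4 first
Postfix: 4 2 4 * +


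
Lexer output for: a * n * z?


Scan left to right, longest-match per lexeme
Tokens: ID(a), OP(*), ID(n), OP(*), ID(z)


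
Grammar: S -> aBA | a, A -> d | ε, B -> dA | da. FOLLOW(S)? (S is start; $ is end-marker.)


$ ∈ FOLLOW(S). For each A -> αBβ: add FIRST(β)\{ε} to FOLLOW(B); if β nullable, add FOLLOW(A).
FOLLOW(S) = {$}


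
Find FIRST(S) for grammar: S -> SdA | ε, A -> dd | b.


Per alternative of S: FIRST(SdA) = {d}; FIRST(ε) = {ε}
FIRST(S) = {d, ε}


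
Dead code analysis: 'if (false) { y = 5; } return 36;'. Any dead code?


condition is constant false, so the whole block is unreachable
Dead: 'if (false) { y = 5; }'


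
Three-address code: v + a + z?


Break into single-operator statements:
t1 = v + a
t2 = t1 + z


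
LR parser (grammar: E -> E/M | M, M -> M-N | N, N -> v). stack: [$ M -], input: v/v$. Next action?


no handle; shift 'v'
Action: shift


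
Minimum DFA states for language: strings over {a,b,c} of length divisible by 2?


Track length mod 2: states 0..1, accept at 0
Minimal DFA: 2 states


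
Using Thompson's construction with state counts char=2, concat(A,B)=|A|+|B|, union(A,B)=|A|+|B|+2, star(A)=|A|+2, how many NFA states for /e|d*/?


Syntax tree has 2 char leaf(s), 1 union(s), 1 star(s)
chars contribute 2×2 = 4; each union adds +2; each star adds +2
Total: 4 + 2 + 2 = 8 states


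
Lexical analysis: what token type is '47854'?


Pattern: digits only
Type: INTEGER_LITERAL


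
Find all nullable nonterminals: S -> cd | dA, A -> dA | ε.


A nonterminal is nullable iff some alternative derives ε (directly, or every symbol in it is nullable)
Nullable: {A}


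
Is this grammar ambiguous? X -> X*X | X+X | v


'v*v+v' has two parse trees (no precedence encoded between * and +)
Ambiguous


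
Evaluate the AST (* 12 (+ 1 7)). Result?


Evaluate inner: (+ 1 7) = 8
Evaluate root: (* 12 8) = 96
Result: 96


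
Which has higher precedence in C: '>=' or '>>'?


'>>' is shift (level 8); '>=' is relational (level 7)
Higher level binds tighter
'>>' has higher precedence than '>='


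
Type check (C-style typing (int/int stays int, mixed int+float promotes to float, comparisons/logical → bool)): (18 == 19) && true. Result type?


Operand types: bool && bool
Rule: logical operators take bool operands and yield bool
Result type: bool


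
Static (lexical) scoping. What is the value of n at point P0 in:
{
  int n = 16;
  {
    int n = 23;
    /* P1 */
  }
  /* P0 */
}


n declared in the same block as P0
n = 16


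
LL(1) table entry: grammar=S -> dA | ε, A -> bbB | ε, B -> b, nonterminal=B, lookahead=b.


For [B, b]: 'b' ∈ FIRST(b)
Entry: B -> b


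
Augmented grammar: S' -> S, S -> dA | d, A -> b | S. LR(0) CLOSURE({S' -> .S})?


Start: S' -> .S
For each item with dot before a nonterminal B, add B -> .γ for every B-production
Closure: [S' -> .S, S -> .dA, S -> .d]


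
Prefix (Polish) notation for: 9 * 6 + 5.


left-to-right (same/higher precedence on left): tree is (+ (* 9 6) 5)
Prefix: + * 9 6 5


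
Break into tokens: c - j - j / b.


Scan left to right, longest-match per lexeme
Tokens: ID(c), OP(-), ID(j), OP(-), ID(j), OP(/), ID(b)


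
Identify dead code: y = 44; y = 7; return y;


first assignment to y is overwritten before any read
Dead: 'y = 44'


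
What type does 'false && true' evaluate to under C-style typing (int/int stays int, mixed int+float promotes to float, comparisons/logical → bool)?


Operand types: bool && bool
Rule: logical operators take bool operands and yield bool
Result type: bool


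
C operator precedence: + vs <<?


'+' is additive (level 9); '<<' is shift (level 8)
Higher level binds tighter
'+' has higher precedence than '<<'


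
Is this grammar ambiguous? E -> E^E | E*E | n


'n^n*n' has two parse trees (no precedence encoded between ^ and *)
Ambiguous


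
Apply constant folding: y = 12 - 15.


12 - 15 = -3 at compile time
Optimized: y = -3


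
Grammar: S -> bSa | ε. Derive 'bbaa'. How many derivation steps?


Derivation: S => bSa => bbSaa => bbaa
Steps: 3


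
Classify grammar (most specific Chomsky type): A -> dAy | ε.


Single nonterminal LHS, but d^n y^n is not regular
Classification: Type 2 (Context-Free)


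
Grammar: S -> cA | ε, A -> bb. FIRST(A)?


Per alternative of A: FIRST(bb) = {b}
FIRST(A) = {b}


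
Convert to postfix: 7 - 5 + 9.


Left to right (same or higher precedence on left)
Postfix: 7 5 - 9 +


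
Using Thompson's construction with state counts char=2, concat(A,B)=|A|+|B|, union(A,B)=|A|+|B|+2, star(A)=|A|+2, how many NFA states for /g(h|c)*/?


Syntax tree has 3 char leaf(s), 1 union(s), 1 star(s)
chars contribute 3×2 = 6; each union adds +2; each star adds +2
Total: 6 + 2 + 2 = 10 states
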